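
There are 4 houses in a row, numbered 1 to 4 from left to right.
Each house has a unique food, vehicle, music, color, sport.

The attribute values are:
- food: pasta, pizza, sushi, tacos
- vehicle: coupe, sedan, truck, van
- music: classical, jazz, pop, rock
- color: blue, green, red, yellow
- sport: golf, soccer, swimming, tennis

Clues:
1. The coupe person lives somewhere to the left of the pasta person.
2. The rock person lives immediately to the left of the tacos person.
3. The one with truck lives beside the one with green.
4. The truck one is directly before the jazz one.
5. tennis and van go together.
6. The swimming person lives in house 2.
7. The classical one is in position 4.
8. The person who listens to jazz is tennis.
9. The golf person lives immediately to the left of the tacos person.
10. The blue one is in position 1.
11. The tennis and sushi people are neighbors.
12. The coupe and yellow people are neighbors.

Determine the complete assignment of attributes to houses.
Solution:

House | Food | Vehicle | Music | Color | Sport
----------------------------------------------
  1   | pizza | coupe | rock | blue | golf
  2   | tacos | truck | pop | yellow | swimming
  3   | pasta | van | jazz | green | tennis
  4   | sushi | sedan | classical | red | soccer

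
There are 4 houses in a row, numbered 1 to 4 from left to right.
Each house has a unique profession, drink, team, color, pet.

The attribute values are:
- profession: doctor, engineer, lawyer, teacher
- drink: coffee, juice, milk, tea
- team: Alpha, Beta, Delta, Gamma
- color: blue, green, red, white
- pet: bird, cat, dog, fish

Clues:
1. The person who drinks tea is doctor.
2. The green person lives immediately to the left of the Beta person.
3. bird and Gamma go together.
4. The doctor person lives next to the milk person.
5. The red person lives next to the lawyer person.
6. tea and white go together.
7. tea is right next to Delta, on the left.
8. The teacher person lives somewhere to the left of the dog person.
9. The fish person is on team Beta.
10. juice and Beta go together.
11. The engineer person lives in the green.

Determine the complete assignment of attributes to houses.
Solution:

House | Profession | Drink | Team | Color | Pet
-----------------------------------------------
  1   | doctor | tea | Gamma | white | bird
  2   | engineer | milk | Delta | green | cat
  3   | teacher | juice | Beta | red | fish
  4   | lawyer | coffee | Alpha | blue | dog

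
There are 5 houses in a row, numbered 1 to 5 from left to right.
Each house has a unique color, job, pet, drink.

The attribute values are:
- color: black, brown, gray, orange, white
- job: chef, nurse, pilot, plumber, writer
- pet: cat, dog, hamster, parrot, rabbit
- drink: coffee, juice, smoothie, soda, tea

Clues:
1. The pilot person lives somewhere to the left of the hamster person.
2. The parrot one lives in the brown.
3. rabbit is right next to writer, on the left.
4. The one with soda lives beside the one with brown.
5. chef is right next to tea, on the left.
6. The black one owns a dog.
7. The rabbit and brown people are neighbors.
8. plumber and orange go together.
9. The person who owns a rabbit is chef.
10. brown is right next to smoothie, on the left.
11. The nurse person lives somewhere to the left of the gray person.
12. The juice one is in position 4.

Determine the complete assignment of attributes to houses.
Solution:

House | Color | Job | Pet | Drink
---------------------------------
  1   | white | chef | rabbit | soda
  2   | brown | writer | parrot | tea
  3   | black | nurse | dog | smoothie
  4   | gray | pilot | cat | juice
  5   | orange | plumber | hamster | coffee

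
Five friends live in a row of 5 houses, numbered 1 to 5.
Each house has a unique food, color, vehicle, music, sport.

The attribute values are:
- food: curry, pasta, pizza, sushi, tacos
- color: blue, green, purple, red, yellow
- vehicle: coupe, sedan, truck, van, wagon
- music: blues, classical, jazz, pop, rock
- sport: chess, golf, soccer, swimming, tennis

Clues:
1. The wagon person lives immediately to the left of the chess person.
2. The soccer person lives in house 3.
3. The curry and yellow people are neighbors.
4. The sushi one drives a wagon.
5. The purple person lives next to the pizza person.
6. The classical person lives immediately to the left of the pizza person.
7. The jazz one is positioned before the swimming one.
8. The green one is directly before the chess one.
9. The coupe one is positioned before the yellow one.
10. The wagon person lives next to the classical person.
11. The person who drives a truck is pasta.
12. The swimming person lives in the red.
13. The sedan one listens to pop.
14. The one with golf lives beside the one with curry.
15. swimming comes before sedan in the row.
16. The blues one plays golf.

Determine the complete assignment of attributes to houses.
Solution:

House | Food | Color | Vehicle | Music | Sport
----------------------------------------------
  1   | sushi | green | wagon | blues | golf
  2   | curry | purple | coupe | classical | chess
  3   | pizza | yellow | van | jazz | soccer
  4   | pasta | red | truck | rock | swimming
  5   | tacos | blue | sedan | pop | tennis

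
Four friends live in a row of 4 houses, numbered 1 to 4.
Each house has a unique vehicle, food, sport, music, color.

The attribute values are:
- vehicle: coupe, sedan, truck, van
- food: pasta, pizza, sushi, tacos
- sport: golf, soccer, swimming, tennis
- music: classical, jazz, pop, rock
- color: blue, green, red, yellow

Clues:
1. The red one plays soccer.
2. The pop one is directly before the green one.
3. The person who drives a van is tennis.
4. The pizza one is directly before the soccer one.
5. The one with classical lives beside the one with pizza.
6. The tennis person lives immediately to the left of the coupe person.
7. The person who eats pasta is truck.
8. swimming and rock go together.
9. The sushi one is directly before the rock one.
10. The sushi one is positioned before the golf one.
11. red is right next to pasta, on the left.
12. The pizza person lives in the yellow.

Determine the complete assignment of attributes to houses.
Solution:

House | Vehicle | Food | Sport | Music | Color
----------------------------------------------
  1   | van | sushi | tennis | classical | blue
  2   | coupe | pizza | swimming | rock | yellow
  3   | sedan | tacos | soccer | pop | red
  4   | truck | pasta | golf | jazz | green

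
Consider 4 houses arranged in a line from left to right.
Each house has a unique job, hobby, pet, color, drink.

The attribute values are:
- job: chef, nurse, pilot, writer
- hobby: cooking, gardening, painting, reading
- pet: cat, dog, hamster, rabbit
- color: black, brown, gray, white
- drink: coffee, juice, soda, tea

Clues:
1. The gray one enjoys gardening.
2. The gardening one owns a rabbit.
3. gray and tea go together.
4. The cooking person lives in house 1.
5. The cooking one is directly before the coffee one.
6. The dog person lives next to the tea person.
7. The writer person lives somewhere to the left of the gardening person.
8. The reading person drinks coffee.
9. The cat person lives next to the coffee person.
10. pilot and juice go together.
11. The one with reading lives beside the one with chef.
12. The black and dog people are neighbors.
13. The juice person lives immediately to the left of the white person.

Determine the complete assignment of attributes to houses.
Solution:

House | Job | Hobby | Pet | Color | Drink
-----------------------------------------
  1   | pilot | cooking | cat | black | juice
  2   | writer | reading | dog | white | coffee
  3   | chef | gardening | rabbit | gray | tea
  4   | nurse | painting | hamster | brown | soda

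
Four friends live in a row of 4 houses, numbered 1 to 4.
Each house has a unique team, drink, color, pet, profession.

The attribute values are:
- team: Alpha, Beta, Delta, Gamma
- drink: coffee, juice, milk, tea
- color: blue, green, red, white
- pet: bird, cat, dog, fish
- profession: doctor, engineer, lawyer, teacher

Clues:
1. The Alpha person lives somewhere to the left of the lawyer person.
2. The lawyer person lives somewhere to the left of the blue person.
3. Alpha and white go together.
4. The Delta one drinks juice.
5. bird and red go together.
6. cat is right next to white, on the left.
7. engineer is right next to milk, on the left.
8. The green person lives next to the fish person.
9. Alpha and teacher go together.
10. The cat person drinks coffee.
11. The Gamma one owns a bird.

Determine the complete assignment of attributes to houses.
Solution:

House | Team | Drink | Color | Pet | Profession
-----------------------------------------------
  1   | Beta | coffee | green | cat | engineer
  2   | Alpha | milk | white | fish | teacher
  3   | Gamma | tea | red | bird | lawyer
  4   | Delta | juice | blue | dog | doctor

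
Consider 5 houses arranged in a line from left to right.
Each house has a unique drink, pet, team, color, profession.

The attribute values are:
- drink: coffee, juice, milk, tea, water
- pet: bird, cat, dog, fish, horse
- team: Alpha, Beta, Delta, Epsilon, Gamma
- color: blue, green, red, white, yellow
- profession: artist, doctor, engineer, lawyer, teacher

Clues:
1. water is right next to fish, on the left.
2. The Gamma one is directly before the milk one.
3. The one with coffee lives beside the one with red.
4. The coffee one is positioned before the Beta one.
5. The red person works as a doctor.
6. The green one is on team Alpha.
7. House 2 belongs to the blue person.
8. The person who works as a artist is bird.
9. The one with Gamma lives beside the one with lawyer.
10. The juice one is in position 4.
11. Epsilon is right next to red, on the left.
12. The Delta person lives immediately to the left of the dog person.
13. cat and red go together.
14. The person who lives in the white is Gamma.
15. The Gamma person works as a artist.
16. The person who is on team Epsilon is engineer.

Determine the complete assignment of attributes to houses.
Solution:

House | Drink | Pet | Team | Color | Profession
-----------------------------------------------
  1   | water | bird | Gamma | white | artist
  2   | milk | fish | Delta | blue | lawyer
  3   | coffee | dog | Epsilon | yellow | engineer
  4   | juice | cat | Beta | red | doctor
  5   | tea | horse | Alpha | green | teacher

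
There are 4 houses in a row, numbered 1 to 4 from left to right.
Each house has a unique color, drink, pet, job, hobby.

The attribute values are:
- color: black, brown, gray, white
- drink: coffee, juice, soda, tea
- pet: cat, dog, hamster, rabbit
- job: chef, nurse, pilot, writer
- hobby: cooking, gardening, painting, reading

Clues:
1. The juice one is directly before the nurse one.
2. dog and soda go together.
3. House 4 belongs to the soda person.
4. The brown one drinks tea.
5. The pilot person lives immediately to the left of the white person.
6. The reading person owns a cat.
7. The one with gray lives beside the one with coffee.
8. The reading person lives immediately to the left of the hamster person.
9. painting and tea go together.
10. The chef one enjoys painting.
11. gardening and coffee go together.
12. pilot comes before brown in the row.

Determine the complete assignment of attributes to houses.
Solution:

House | Color | Drink | Pet | Job | Hobby
-----------------------------------------
  1   | gray | juice | cat | pilot | reading
  2   | white | coffee | hamster | nurse | gardening
  3   | brown | tea | rabbit | chef | painting
  4   | black | soda | dog | writer | cooking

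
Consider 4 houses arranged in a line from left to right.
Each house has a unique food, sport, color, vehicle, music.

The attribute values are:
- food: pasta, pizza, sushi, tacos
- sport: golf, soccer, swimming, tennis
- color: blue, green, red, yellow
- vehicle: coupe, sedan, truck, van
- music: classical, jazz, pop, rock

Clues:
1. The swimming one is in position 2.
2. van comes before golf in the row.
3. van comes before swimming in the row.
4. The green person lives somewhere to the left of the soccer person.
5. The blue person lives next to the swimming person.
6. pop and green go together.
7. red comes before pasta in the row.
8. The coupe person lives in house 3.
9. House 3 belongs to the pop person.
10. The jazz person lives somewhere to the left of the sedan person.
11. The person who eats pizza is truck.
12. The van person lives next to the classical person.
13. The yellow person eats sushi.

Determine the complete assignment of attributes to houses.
Solution:

House | Food | Sport | Color | Vehicle | Music
----------------------------------------------
  1   | tacos | tennis | blue | van | jazz
  2   | pizza | swimming | red | truck | classical
  3   | pasta | golf | green | coupe | pop
  4   | sushi | soccer | yellow | sedan | rock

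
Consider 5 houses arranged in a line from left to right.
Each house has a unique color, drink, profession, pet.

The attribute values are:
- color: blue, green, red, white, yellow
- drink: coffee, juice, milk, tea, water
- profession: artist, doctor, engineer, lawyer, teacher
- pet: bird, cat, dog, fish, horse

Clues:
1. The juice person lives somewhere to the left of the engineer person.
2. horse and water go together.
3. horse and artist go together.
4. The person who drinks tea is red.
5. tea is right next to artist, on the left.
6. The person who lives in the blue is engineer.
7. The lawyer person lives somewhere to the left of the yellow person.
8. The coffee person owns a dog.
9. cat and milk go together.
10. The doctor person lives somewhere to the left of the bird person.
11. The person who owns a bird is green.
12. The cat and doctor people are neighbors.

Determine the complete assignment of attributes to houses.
Solution:

House | Color | Drink | Profession | Pet
----------------------------------------
  1   | white | milk | lawyer | cat
  2   | red | tea | doctor | fish
  3   | yellow | water | artist | horse
  4   | green | juice | teacher | bird
  5   | blue | coffee | engineer | dog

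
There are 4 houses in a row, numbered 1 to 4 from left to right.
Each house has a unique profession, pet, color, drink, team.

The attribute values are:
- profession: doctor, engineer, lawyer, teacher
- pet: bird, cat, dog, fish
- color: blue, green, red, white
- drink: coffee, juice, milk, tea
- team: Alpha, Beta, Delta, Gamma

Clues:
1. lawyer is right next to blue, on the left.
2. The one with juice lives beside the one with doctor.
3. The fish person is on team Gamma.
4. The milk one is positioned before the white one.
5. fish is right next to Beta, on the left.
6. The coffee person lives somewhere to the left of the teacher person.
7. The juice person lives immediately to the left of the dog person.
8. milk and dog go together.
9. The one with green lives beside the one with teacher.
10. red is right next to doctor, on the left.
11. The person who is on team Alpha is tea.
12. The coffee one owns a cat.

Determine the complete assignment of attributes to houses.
Solution:

House | Profession | Pet | Color | Drink | Team
-----------------------------------------------
  1   | lawyer | fish | red | juice | Gamma
  2   | doctor | dog | blue | milk | Beta
  3   | engineer | cat | green | coffee | Delta
  4   | teacher | bird | white | tea | Alpha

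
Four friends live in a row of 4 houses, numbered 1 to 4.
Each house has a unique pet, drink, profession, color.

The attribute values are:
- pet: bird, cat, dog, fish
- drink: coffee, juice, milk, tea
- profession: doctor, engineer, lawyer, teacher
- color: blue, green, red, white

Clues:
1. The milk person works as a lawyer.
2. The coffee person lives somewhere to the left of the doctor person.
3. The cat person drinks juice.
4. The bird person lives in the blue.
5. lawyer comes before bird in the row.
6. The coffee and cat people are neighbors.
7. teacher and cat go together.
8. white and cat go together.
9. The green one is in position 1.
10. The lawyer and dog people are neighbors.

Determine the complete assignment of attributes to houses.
Solution:

House | Pet | Drink | Profession | Color
----------------------------------------
  1   | fish | milk | lawyer | green
  2   | dog | coffee | engineer | red
  3   | cat | juice | teacher | white
  4   | bird | tea | doctor | blue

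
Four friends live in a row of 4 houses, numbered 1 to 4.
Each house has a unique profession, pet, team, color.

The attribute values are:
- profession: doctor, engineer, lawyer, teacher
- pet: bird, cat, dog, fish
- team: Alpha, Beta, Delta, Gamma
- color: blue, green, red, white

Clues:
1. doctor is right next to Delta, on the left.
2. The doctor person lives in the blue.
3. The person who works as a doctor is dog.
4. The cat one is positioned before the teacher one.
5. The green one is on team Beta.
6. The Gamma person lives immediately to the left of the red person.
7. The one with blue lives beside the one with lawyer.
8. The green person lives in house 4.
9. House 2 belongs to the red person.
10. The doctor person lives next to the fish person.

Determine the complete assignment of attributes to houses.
Solution:

House | Profession | Pet | Team | Color
---------------------------------------
  1   | doctor | dog | Gamma | blue
  2   | lawyer | fish | Delta | red
  3   | engineer | cat | Alpha | white
  4   | teacher | bird | Beta | green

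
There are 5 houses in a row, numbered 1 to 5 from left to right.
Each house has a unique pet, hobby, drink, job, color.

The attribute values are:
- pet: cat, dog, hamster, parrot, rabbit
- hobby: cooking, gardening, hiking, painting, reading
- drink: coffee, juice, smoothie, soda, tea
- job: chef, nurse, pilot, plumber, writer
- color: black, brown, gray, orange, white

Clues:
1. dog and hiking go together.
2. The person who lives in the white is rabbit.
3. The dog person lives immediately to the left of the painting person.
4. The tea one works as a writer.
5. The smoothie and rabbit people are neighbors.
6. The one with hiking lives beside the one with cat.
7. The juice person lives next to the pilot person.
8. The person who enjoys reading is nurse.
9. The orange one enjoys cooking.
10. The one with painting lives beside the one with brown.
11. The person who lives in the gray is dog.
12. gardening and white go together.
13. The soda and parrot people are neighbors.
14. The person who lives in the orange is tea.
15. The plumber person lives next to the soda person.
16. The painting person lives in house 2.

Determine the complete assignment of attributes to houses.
Solution:

House | Pet | Hobby | Drink | Job | Color
-----------------------------------------
  1   | dog | hiking | juice | plumber | gray
  2   | cat | painting | soda | pilot | black
  3   | parrot | reading | smoothie | nurse | brown
  4   | rabbit | gardening | coffee | chef | white
  5   | hamster | cooking | tea | writer | orange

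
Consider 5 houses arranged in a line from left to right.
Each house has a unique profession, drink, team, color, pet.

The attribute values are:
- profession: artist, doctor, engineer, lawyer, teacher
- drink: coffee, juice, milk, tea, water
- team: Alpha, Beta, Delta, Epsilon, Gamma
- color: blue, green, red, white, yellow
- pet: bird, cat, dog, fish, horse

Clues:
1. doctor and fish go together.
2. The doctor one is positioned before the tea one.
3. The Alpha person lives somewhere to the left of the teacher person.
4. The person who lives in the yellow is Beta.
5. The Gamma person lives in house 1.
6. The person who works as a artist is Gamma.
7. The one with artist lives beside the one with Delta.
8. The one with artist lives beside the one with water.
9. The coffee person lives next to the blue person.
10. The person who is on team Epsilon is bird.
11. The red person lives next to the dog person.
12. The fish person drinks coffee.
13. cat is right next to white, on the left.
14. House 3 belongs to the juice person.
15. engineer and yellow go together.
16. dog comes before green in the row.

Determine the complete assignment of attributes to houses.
Solution:

House | Profession | Drink | Team | Color | Pet
-----------------------------------------------
  1   | artist | milk | Gamma | red | cat
  2   | lawyer | water | Delta | white | dog
  3   | engineer | juice | Beta | yellow | horse
  4   | doctor | coffee | Alpha | green | fish
  5   | teacher | tea | Epsilon | blue | bird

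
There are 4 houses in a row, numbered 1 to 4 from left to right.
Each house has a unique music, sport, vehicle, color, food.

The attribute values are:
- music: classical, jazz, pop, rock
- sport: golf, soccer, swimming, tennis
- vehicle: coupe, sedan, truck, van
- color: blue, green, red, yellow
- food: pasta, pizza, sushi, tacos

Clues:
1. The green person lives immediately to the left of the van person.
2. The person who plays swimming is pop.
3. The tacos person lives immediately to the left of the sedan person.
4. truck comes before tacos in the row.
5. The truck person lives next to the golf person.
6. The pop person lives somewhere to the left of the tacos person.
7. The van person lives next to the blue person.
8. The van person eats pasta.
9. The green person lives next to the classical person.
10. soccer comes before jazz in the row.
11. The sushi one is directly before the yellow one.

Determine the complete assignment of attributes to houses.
Solution:

House | Music | Sport | Vehicle | Color | Food
----------------------------------------------
  1   | pop | swimming | truck | green | sushi
  2   | classical | golf | van | yellow | pasta
  3   | rock | soccer | coupe | blue | tacos
  4   | jazz | tennis | sedan | red | pizza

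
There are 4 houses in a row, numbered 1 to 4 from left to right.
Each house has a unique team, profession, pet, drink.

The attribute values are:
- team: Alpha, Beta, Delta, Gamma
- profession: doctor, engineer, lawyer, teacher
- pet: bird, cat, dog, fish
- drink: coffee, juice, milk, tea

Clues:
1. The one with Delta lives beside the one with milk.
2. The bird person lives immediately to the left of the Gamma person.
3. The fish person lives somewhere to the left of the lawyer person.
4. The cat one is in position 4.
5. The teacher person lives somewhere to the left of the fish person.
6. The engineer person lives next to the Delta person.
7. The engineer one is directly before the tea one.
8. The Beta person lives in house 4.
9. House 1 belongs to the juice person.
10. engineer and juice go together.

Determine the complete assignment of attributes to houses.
Solution:

House | Team | Profession | Pet | Drink
---------------------------------------
  1   | Alpha | engineer | dog | juice
  2   | Delta | teacher | bird | tea
  3   | Gamma | doctor | fish | milk
  4   | Beta | lawyer | cat | coffee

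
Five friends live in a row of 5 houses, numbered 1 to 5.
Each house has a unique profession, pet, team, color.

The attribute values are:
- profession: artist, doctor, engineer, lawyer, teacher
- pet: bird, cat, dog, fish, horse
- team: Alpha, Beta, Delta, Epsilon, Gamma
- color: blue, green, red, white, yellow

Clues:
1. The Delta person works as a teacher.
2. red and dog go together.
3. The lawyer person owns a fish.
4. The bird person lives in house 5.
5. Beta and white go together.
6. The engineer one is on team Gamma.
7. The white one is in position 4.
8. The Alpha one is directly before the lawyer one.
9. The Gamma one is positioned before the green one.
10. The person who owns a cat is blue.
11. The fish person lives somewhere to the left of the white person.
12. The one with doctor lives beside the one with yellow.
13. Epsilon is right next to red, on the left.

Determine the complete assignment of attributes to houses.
Solution:

House | Profession | Pet | Team | Color
---------------------------------------
  1   | doctor | cat | Alpha | blue
  2   | lawyer | fish | Epsilon | yellow
  3   | engineer | dog | Gamma | red
  4   | artist | horse | Beta | white
  5   | teacher | bird | Delta | green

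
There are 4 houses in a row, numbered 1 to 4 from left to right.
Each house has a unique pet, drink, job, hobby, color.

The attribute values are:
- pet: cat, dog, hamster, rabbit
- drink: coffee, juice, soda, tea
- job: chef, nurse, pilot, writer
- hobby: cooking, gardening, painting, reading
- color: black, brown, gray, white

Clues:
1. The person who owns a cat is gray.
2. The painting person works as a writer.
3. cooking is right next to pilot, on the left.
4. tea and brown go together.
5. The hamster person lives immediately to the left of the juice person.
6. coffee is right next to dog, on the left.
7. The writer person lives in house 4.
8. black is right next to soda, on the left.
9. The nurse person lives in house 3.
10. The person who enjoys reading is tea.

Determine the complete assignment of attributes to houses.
Solution:

House | Pet | Drink | Job | Hobby | Color
-----------------------------------------
  1   | rabbit | coffee | chef | cooking | black
  2   | dog | soda | pilot | gardening | white
  3   | hamster | tea | nurse | reading | brown
  4   | cat | juice | writer | painting | gray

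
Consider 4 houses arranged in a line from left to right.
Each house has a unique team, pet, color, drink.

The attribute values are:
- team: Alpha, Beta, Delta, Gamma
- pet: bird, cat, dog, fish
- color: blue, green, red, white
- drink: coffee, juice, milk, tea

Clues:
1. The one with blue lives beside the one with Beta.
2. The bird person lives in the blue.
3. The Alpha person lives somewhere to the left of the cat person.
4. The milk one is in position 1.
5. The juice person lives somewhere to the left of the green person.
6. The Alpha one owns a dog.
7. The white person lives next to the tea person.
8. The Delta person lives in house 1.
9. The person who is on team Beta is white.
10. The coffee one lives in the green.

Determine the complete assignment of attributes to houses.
Solution:

House | Team | Pet | Color | Drink
----------------------------------
  1   | Delta | bird | blue | milk
  2   | Beta | fish | white | juice
  3   | Alpha | dog | red | tea
  4   | Gamma | cat | green | coffee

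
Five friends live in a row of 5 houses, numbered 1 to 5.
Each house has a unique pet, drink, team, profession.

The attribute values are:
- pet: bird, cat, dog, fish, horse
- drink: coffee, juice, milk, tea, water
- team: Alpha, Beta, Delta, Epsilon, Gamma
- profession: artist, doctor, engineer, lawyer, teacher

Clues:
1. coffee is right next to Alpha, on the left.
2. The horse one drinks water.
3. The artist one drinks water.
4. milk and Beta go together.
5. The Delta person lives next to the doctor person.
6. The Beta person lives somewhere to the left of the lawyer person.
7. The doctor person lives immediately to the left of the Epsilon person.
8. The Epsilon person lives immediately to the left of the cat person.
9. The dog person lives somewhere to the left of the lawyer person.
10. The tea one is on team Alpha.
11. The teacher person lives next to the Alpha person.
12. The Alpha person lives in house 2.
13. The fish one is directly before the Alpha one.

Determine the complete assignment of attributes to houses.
Solution:

House | Pet | Drink | Team | Profession
---------------------------------------
  1   | fish | coffee | Delta | teacher
  2   | dog | tea | Alpha | doctor
  3   | horse | water | Epsilon | artist
  4   | cat | milk | Beta | engineer
  5   | bird | juice | Gamma | lawyer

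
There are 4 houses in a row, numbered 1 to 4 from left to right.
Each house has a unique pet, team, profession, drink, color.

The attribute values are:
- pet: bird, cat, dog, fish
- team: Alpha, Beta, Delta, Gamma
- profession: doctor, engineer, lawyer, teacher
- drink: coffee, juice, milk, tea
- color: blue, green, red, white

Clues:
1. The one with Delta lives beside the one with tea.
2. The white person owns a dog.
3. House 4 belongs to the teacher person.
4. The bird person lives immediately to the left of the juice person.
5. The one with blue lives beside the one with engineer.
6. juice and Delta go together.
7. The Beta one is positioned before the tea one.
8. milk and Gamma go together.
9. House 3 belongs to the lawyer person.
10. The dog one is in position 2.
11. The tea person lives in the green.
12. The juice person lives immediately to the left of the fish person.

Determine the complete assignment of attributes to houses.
Solution:

House | Pet | Team | Profession | Drink | Color
-----------------------------------------------
  1   | bird | Beta | doctor | coffee | blue
  2   | dog | Delta | engineer | juice | white
  3   | fish | Alpha | lawyer | tea | green
  4   | cat | Gamma | teacher | milk | red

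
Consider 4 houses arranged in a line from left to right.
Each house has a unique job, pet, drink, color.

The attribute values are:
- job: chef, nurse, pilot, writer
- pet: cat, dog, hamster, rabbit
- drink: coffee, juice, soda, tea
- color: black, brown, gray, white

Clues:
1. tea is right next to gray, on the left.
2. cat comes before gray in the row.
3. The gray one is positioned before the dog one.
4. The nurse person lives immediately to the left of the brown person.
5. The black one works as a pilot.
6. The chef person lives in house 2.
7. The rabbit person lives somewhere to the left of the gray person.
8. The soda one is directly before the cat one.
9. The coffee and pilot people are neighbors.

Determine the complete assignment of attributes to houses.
Solution:

House | Job | Pet | Drink | Color
---------------------------------
  1   | nurse | rabbit | soda | white
  2   | chef | cat | tea | brown
  3   | writer | hamster | coffee | gray
  4   | pilot | dog | juice | black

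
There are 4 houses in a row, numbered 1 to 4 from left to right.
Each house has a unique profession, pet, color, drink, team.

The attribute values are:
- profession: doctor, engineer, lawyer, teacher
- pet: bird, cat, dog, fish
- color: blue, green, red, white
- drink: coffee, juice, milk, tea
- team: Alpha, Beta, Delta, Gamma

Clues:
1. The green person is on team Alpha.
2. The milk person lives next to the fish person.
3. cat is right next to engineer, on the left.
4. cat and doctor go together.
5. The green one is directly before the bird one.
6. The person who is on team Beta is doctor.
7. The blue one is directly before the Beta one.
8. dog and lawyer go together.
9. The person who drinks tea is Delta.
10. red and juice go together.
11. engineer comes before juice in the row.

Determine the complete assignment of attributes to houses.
Solution:

House | Profession | Pet | Color | Drink | Team
-----------------------------------------------
  1   | lawyer | dog | blue | tea | Delta
  2   | doctor | cat | white | milk | Beta
  3   | engineer | fish | green | coffee | Alpha
  4   | teacher | bird | red | juice | Gamma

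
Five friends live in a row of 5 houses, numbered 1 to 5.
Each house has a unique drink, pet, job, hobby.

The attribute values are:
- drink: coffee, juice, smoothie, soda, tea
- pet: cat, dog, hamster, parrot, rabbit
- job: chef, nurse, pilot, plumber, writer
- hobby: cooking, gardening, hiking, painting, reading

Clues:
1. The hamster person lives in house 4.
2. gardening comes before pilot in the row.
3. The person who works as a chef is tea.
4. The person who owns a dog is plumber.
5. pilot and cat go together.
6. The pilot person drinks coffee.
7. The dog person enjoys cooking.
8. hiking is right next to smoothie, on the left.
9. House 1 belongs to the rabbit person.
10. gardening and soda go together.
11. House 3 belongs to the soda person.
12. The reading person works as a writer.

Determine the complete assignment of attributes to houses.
Solution:

House | Drink | Pet | Job | Hobby
---------------------------------
  1   | tea | rabbit | chef | hiking
  2   | smoothie | dog | plumber | cooking
  3   | soda | parrot | nurse | gardening
  4   | juice | hamster | writer | reading
  5   | coffee | cat | pilot | painting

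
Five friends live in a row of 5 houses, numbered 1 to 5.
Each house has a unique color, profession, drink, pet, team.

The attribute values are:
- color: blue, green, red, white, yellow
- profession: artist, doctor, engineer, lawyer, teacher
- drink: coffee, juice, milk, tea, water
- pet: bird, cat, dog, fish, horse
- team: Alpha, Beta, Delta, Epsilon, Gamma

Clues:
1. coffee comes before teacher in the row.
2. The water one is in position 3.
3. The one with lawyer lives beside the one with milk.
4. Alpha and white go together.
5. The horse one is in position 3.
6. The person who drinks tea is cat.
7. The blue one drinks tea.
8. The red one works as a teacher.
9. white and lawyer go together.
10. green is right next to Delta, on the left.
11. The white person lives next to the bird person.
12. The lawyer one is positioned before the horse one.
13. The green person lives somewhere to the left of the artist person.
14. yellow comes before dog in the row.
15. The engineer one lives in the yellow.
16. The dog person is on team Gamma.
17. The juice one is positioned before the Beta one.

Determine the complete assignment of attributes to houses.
Solution:

House | Color | Profession | Drink | Pet | Team
-----------------------------------------------
  1   | white | lawyer | coffee | fish | Alpha
  2   | green | doctor | milk | bird | Epsilon
  3   | yellow | engineer | water | horse | Delta
  4   | red | teacher | juice | dog | Gamma
  5   | blue | artist | tea | cat | Beta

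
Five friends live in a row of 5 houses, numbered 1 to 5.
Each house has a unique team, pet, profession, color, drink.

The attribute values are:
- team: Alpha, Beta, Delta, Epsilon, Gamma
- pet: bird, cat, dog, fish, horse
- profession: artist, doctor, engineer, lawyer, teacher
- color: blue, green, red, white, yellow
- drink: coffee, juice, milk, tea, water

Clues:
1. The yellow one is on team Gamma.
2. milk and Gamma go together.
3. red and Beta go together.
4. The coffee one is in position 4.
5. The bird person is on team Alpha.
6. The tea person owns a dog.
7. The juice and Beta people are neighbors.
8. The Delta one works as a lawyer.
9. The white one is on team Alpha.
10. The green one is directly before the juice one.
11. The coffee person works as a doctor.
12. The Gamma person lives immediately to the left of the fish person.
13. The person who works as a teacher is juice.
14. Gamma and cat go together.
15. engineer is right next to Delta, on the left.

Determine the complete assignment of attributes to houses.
Solution:

House | Team | Pet | Profession | Color | Drink
-----------------------------------------------
  1   | Gamma | cat | engineer | yellow | milk
  2   | Delta | fish | lawyer | green | water
  3   | Alpha | bird | teacher | white | juice
  4   | Beta | horse | doctor | red | coffee
  5   | Epsilon | dog | artist | blue | tea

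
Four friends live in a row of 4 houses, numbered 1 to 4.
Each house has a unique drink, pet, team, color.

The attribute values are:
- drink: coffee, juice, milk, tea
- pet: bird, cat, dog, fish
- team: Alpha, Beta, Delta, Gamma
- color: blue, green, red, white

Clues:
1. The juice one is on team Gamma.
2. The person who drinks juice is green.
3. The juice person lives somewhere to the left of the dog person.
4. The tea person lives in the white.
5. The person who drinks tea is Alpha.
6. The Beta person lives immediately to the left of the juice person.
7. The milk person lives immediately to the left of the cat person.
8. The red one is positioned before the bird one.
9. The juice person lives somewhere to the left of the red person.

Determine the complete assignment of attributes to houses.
Solution:

House | Drink | Pet | Team | Color
----------------------------------
  1   | milk | fish | Beta | blue
  2   | juice | cat | Gamma | green
  3   | coffee | dog | Delta | red
  4   | tea | bird | Alpha | white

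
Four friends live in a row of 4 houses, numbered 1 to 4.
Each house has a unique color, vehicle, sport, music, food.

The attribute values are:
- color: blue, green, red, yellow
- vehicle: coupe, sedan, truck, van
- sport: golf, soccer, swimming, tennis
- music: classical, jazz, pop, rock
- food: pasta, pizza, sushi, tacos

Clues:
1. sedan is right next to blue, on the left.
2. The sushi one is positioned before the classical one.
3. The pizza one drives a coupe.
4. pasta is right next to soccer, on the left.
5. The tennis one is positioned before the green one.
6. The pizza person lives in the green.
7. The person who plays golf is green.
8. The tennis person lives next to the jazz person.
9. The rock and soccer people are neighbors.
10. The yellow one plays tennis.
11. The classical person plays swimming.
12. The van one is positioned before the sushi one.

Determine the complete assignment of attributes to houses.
Solution:

House | Color | Vehicle | Sport | Music | Food
----------------------------------------------
  1   | yellow | van | tennis | rock | pasta
  2   | red | sedan | soccer | jazz | sushi
  3   | blue | truck | swimming | classical | tacos
  4   | green | coupe | golf | pop | pizza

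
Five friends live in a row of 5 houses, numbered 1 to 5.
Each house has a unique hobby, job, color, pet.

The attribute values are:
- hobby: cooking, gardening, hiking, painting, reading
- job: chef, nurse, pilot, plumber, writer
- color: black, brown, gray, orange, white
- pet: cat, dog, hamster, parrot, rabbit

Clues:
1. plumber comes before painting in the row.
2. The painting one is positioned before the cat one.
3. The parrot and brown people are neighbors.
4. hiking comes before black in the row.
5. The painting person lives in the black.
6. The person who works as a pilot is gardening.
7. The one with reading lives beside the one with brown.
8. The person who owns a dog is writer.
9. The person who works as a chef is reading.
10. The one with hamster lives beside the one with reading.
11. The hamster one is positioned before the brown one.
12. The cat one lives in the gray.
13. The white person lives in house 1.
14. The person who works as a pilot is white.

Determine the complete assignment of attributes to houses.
Solution:

House | Hobby | Job | Color | Pet
---------------------------------
  1   | gardening | pilot | white | hamster
  2   | reading | chef | orange | parrot
  3   | hiking | plumber | brown | rabbit
  4   | painting | writer | black | dog
  5   | cooking | nurse | gray | cat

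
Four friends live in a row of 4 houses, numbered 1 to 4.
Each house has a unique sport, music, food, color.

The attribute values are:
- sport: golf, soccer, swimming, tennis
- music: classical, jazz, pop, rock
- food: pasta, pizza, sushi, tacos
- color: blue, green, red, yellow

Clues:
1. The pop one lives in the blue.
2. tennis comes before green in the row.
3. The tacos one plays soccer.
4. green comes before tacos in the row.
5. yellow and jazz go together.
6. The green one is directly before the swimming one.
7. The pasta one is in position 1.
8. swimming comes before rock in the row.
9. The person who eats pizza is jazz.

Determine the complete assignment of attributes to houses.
Solution:

House | Sport | Music | Food | Color
------------------------------------
  1   | tennis | pop | pasta | blue
  2   | golf | classical | sushi | green
  3   | swimming | jazz | pizza | yellow
  4   | soccer | rock | tacos | red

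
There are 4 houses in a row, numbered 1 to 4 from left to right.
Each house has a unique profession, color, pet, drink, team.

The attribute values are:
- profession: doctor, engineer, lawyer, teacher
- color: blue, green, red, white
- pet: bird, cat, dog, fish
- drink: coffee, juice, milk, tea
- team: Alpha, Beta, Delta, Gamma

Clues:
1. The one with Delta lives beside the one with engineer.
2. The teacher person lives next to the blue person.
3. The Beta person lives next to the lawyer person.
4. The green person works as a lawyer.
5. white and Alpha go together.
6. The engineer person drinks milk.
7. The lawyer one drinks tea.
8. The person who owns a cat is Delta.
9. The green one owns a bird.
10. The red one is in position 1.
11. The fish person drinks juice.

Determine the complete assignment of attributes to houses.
Solution:

House | Profession | Color | Pet | Drink | Team
-----------------------------------------------
  1   | teacher | red | cat | coffee | Delta
  2   | engineer | blue | dog | milk | Beta
  3   | lawyer | green | bird | tea | Gamma
  4   | doctor | white | fish | juice | Alpha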